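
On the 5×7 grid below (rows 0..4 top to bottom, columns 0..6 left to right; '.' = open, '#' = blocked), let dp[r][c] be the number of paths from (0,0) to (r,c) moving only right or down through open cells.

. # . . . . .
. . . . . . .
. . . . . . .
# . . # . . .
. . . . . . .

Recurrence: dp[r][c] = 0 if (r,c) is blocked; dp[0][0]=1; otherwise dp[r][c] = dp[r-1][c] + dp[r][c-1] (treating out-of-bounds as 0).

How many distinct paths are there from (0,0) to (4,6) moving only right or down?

41

r\c   0   1   2   3   4   5   6
  0   1   0   0   0   0   0   0
  1   1   1   1   1   1   1   1
  2   1   2   3   4   5   6   7
  3   0   2   5   0   5  11  18
  4   0   2   7   7  12  23  41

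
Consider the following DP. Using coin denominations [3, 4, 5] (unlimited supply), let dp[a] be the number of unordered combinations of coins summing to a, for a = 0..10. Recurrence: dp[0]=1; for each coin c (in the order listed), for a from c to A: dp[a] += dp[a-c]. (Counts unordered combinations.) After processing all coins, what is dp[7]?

1

after  coin     0     1     2     3     4     5     6     7     8     9    10
          3     1     0     0     1     0     0     1     0     0     1     0
          4     1     0     0     1     1     0     1     1     1     1     1
          5     1     0     0     1     1     1     1     1     2     2     2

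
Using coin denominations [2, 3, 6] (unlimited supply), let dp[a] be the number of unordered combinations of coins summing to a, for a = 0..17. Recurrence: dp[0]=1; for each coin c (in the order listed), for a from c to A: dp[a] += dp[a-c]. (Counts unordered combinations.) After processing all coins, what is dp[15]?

6

after  coin     0     1     2     3     4     5     6     7     8     9    10    11    12    13    14    15    16    17
          2     1     0     1     0     1     0     1     0     1     0     1     0     1     0     1     0     1     0
          3     1     0     1     1     1     1     2     1     2     2     2     2     3     2     3     3     3     3
          6     1     0     1     1     1     1     3     1     3     3     3     3     6     3     6     6     6     6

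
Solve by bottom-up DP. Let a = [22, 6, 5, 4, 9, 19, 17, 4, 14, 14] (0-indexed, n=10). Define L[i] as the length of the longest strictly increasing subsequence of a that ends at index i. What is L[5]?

3

   i    0    1    2    3    4    5    6    7    8    9
a[i]   22    6    5    4    9   19   17    4   14   14
L[i]    1    1    1    1    2    3    3    1    3    3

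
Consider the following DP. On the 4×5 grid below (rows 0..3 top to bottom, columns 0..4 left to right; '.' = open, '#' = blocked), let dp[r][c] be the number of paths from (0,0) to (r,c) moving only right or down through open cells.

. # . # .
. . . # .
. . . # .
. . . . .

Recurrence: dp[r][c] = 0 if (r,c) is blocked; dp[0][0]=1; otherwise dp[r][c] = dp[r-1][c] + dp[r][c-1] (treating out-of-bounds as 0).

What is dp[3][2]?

6

r\c   0   1   2   3   4
  0   1   0   0   0   0
  1   1   1   1   0   0
  2   1   2   3   0   0
  3   1   3   6   6   6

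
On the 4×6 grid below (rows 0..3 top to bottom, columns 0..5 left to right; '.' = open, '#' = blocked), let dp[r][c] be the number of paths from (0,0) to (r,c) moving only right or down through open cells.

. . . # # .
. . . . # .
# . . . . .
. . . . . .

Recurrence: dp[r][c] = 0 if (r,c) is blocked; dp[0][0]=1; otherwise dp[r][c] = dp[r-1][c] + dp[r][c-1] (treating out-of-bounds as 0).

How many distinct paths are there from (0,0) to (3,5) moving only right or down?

31

r\c   0   1   2   3   4   5
  0   1   1   1   0   0   0
  1   1   2   3   3   0   0
  2   0   2   5   8   8   8
  3   0   2   7  15  23  31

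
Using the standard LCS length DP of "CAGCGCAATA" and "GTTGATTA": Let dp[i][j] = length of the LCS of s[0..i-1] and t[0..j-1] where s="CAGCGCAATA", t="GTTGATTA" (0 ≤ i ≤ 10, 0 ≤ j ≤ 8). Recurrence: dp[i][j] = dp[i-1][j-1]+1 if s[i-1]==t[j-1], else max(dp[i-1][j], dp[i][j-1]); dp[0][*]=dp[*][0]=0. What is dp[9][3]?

2

   ''  G  T  T  G  A  T  T  A
''  0  0  0  0  0  0  0  0  0
 C  0  0  0  0  0  0  0  0  0
 A  0  0  0  0  0  1  1  1  1
 G  0  1  1  1  1  1  1  1  1
 C  0  1  1  1  1  1  1  1  1
 G  0  1  1  1  2  2  2  2  2
 C  0  1  1  1  2  2  2  2  2
 A  0  1  1  1  2  3  3  3  3
 A  0  1  1  1  2  3  3  3  4
 T  0  1  2  2  2  3  4  4  4
 A  0  1  2  2  2  3  4  4  5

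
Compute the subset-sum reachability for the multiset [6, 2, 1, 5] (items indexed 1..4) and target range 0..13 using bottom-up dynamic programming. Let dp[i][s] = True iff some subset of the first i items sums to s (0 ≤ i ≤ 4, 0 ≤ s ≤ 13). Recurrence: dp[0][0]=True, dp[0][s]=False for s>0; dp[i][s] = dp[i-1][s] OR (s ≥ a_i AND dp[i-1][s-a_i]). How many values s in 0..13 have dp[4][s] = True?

12

i\s   0   1   2   3   4   5   6   7   8   9  10  11  12  13
  0   T   F   F   F   F   F   F   F   F   F   F   F   F   F
  1   T   F   F   F   F   F   T   F   F   F   F   F   F   F
  2   T   F   T   F   F   F   T   F   T   F   F   F   F   F
  3   T   T   T   T   F   F   T   T   T   T   F   F   F   F
  4   T   T   T   T   F   T   T   T   T   T   F   T   T   T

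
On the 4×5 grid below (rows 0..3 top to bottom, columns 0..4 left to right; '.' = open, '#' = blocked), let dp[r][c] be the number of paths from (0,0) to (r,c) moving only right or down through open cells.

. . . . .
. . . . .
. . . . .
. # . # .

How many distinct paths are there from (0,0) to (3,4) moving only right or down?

15

r\c   0   1   2   3   4
  0   1   1   1   1   1
  1   1   2   3   4   5
  2   1   3   6  10  15
  3   1   0   6   0  15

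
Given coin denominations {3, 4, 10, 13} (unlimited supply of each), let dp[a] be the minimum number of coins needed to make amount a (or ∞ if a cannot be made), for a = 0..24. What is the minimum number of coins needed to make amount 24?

3

 a  0  1  2  3  4  5  6  7  8  9 10 11 12 13 14 15 16 17 18 19 20 21 22 23 24
dp  0  -  -  1  1  -  2  2  2  3  1  3  3  1  2  4  2  2  3  3  2  3  4  2  3
(- denotes ∞ / unreachable)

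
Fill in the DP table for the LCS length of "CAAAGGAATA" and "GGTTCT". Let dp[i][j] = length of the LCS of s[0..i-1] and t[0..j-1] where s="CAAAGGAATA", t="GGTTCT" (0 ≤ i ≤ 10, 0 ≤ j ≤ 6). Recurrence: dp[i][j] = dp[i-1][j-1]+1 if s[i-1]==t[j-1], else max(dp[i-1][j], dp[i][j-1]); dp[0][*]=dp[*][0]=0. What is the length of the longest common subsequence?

   ''  G  G  T  T  C  T
''  0  0  0  0  0  0  0
 C  0  0  0  0  0  1  1
 A  0  0  0  0  0  1  1
 A  0  0  0  0  0  1  1
 A  0  0  0  0  0  1  1
 G  0  1  1  1  1  1  1
 G  0  1  2  2  2  2  2
 A  0  1  2  2  2  2  2
 A  0  1  2  2  2  2  2
 T  0  1  2  3  3  3  3
 A  0  1  2  3  3  3  3

3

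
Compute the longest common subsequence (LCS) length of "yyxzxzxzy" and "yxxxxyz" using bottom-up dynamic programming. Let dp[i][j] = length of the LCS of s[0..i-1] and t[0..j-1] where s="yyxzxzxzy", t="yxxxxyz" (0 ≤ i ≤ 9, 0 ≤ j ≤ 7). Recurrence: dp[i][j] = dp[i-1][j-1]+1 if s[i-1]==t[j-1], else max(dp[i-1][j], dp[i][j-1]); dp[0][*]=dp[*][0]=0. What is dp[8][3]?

3

   ''  y  x  x  x  x  y  z
''  0  0  0  0  0  0  0  0
 y  0  1  1  1  1  1  1  1
 y  0  1  1  1  1  1  2  2
 x  0  1  2  2  2  2  2  2
 z  0  1  2  2  2  2  2  3
 x  0  1  2  3  3  3  3  3
 z  0  1  2  3  3  3  3  4
 x  0  1  2  3  4  4  4  4
 z  0  1  2  3  4  4  4  5
 y  0  1  2  3  4  4  5  5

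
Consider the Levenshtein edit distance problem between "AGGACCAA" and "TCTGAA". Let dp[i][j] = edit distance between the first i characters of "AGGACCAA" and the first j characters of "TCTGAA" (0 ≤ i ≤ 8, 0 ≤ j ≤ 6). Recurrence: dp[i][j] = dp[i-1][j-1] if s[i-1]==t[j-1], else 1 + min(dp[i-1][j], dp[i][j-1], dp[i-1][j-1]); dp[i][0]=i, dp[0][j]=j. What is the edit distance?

6

   ''  T  C  T  G  A  A
''  0  1  2  3  4  5  6
 A  1  1  2  3  4  4  5
 G  2  2  2  3  3  4  5
 G  3  3  3  3  3  4  5
 A  4  4  4  4  4  3  4
 C  5  5  4  5  5  4  4
 C  6  6  5  5  6  5  5
 A  7  7  6  6  6  6  5
 A  8  8  7  7  7  6  6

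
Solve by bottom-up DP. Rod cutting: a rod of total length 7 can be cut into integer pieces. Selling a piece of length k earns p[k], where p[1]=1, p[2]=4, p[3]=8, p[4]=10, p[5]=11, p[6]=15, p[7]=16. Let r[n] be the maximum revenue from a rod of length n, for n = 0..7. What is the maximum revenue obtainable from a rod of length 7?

   n    0    1    2    3    4    5    6    7
r[n]    0    1    4    8   10   12   16   18

18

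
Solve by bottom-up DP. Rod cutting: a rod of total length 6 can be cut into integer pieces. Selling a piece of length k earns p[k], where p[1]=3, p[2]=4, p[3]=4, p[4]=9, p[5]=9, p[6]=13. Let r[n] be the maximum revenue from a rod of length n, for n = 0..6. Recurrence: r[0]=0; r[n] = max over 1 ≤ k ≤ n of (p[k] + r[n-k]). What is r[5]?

   n    0    1    2    3    4    5    6
r[n]    0    3    6    9   12   15   18

15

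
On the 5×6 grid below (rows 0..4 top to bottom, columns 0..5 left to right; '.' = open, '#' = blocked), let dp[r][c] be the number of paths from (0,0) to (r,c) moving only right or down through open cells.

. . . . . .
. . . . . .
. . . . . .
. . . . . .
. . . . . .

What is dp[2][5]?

r\c   0   1   2   3   4   5
  0   1   1   1   1   1   1
  1   1   2   3   4   5   6
  2   1   3   6  10  15  21
  3   1   4  10  20  35  56
  4   1   5  15  35  70 126

21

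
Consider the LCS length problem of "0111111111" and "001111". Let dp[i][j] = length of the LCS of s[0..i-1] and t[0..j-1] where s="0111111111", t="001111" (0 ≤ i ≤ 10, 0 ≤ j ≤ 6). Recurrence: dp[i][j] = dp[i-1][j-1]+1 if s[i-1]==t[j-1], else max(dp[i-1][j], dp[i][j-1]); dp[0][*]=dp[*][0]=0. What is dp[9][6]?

5

   ''  0  0  1  1  1  1
''  0  0  0  0  0  0  0
 0  0  1  1  1  1  1  1
 1  0  1  1  2  2  2  2
 1  0  1  1  2  3  3  3
 1  0  1  1  2  3  4  4
 1  0  1  1  2  3  4  5
 1  0  1  1  2  3  4  5
 1  0  1  1  2  3  4  5
 1  0  1  1  2  3  4  5
 1  0  1  1  2  3  4  5
 1  0  1  1  2  3  4  5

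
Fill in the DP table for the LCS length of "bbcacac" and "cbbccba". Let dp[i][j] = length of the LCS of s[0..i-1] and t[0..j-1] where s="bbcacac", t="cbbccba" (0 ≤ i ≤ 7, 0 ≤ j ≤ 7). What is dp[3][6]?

   ''  c  b  b  c  c  b  a
''  0  0  0  0  0  0  0  0
 b  0  0  1  1  1  1  1  1
 b  0  0  1  2  2  2  2  2
 c  0  1  1  2  3  3  3  3
 a  0  1  1  2  3  3  3  4
 c  0  1  1  2  3  4  4  4
 a  0  1  1  2  3  4  4  5
 c  0  1  1  2  3  4  4  5

3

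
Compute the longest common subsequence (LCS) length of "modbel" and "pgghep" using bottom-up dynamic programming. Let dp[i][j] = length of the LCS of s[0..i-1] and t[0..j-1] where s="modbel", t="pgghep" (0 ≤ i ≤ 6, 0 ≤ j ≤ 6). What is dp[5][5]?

1

   ''  p  g  g  h  e  p
''  0  0  0  0  0  0  0
 m  0  0  0  0  0  0  0
 o  0  0  0  0  0  0  0
 d  0  0  0  0  0  0  0
 b  0  0  0  0  0  0  0
 e  0  0  0  0  0  1  1
 l  0  0  0  0  0  1  1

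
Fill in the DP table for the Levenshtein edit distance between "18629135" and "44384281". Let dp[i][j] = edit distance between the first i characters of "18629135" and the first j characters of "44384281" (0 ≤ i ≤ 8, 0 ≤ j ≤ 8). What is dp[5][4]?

5

   ''  4  4  3  8  4  2  8  1
''  0  1  2  3  4  5  6  7  8
 1  1  1  2  3  4  5  6  7  7
 8  2  2  2  3  3  4  5  6  7
 6  3  3  3  3  4  4  5  6  7
 2  4  4  4  4  4  5  4  5  6
 9  5  5  5  5  5  5  5  5  6
 1  6  6  6  6  6  6  6  6  5
 3  7  7  7  6  7  7  7  7  6
 5  8  8  8  7  7  8  8  8  7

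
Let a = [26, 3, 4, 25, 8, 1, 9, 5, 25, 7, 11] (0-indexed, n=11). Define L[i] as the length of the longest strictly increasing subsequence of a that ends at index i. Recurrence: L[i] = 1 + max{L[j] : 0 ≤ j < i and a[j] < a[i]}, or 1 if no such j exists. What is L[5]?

1

   i    0    1    2    3    4    5    6    7    8    9   10
a[i]   26    3    4   25    8    1    9    5   25    7   11
L[i]    1    1    2    3    3    1    4    3    5    4    5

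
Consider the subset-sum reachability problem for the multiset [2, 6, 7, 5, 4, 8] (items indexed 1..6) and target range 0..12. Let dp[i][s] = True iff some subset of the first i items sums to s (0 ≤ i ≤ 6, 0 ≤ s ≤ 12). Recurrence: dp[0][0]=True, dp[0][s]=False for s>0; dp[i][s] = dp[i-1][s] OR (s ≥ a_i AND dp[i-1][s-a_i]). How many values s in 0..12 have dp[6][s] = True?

11

i\s   0   1   2   3   4   5   6   7   8   9  10  11  12
  0   T   F   F   F   F   F   F   F   F   F   F   F   F
  1   T   F   T   F   F   F   F   F   F   F   F   F   F
  2   T   F   T   F   F   F   T   F   T   F   F   F   F
  3   T   F   T   F   F   F   T   T   T   T   F   F   F
  4   T   F   T   F   F   T   T   T   T   T   F   T   T
  5   T   F   T   F   T   T   T   T   T   T   T   T   T
  6   T   F   T   F   T   T   T   T   T   T   T   T   T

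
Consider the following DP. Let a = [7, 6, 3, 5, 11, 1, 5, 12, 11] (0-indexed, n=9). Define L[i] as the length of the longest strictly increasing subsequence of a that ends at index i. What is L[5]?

1

   i    0    1    2    3    4    5    6    7    8
a[i]    7    6    3    5   11    1    5   12   11
L[i]    1    1    1    2    3    1    2    4    3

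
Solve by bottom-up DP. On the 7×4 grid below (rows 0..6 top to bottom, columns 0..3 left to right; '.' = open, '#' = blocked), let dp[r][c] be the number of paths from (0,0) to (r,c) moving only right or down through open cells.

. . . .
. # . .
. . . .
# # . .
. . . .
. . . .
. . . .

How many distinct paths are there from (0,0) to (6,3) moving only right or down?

r\c   0   1   2   3
  0   1   1   1   1
  1   1   0   1   2
  2   1   1   2   4
  3   0   0   2   6
  4   0   0   2   8
  5   0   0   2  10
  6   0   0   2  12

12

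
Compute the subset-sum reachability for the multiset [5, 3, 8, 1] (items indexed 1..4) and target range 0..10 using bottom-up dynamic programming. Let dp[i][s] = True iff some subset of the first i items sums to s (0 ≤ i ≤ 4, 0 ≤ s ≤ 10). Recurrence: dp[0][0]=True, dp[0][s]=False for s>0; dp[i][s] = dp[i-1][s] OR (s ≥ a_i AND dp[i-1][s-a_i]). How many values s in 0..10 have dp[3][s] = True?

i\s   0   1   2   3   4   5   6   7   8   9  10
  0   T   F   F   F   F   F   F   F   F   F   F
  1   T   F   F   F   F   T   F   F   F   F   F
  2   T   F   F   T   F   T   F   F   T   F   F
  3   T   F   F   T   F   T   F   F   T   F   F
  4   T   T   F   T   T   T   T   F   T   T   F

4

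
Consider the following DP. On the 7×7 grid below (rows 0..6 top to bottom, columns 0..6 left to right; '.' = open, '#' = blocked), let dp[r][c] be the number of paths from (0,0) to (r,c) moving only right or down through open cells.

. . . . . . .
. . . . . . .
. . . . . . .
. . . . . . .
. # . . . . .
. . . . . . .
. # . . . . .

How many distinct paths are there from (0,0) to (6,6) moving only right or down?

r\c   0   1   2   3   4   5   6
  0   1   1   1   1   1   1   1
  1   1   2   3   4   5   6   7
  2   1   3   6  10  15  21  28
  3   1   4  10  20  35  56  84
  4   1   0  10  30  65 121 205
  5   1   1  11  41 106 227 432
  6   1   0  11  52 158 385 817

817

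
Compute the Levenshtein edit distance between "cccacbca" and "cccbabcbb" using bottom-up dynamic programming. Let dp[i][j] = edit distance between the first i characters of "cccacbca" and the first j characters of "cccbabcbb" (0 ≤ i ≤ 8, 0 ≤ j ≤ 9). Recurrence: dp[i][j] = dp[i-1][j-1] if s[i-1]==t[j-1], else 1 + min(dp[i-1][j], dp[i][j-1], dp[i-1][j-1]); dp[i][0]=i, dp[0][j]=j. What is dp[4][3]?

   ''  c  c  c  b  a  b  c  b  b
''  0  1  2  3  4  5  6  7  8  9
 c  1  0  1  2  3  4  5  6  7  8
 c  2  1  0  1  2  3  4  5  6  7
 c  3  2  1  0  1  2  3  4  5  6
 a  4  3  2  1  1  1  2  3  4  5
 c  5  4  3  2  2  2  2  2  3  4
 b  6  5  4  3  2  3  2  3  2  3
 c  7  6  5  4  3  3  3  2  3  3
 a  8  7  6  5  4  3  4  3  3  4

1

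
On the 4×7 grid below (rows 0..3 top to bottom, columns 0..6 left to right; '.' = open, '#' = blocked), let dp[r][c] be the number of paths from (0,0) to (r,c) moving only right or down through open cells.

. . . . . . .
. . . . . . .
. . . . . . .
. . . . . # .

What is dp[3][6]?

r\c   0   1   2   3   4   5   6
  0   1   1   1   1   1   1   1
  1   1   2   3   4   5   6   7
  2   1   3   6  10  15  21  28
  3   1   4  10  20  35   0  28

28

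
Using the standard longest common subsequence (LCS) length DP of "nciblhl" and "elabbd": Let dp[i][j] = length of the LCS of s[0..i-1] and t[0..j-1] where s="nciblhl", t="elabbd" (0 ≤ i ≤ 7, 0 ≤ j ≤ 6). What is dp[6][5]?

1

   ''  e  l  a  b  b  d
''  0  0  0  0  0  0  0
 n  0  0  0  0  0  0  0
 c  0  0  0  0  0  0  0
 i  0  0  0  0  0  0  0
 b  0  0  0  0  1  1  1
 l  0  0  1  1  1  1  1
 h  0  0  1  1  1  1  1
 l  0  0  1  1  1  1  1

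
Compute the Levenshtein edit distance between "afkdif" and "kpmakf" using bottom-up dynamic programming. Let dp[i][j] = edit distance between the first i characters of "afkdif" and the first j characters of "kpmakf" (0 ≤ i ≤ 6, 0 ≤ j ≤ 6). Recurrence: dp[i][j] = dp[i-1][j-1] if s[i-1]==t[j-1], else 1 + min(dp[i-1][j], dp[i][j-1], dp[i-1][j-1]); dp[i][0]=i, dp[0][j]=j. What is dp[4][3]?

   ''  k  p  m  a  k  f
''  0  1  2  3  4  5  6
 a  1  1  2  3  3  4  5
 f  2  2  2  3  4  4  4
 k  3  2  3  3  4  4  5
 d  4  3  3  4  4  5  5
 i  5  4  4  4  5  5  6
 f  6  5  5  5  5  6  5

4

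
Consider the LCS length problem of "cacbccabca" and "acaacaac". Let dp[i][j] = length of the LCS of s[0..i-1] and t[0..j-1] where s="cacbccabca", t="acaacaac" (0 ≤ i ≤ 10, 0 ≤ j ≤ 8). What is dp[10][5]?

4

   ''  a  c  a  a  c  a  a  c
''  0  0  0  0  0  0  0  0  0
 c  0  0  1  1  1  1  1  1  1
 a  0  1  1  2  2  2  2  2  2
 c  0  1  2  2  2  3  3  3  3
 b  0  1  2  2  2  3  3  3  3
 c  0  1  2  2  2  3  3  3  4
 c  0  1  2  2  2  3  3  3  4
 a  0  1  2  3  3  3  4  4  4
 b  0  1  2  3  3  3  4  4  4
 c  0  1  2  3  3  4  4  4  5
 a  0  1  2  3  4  4  5  5  5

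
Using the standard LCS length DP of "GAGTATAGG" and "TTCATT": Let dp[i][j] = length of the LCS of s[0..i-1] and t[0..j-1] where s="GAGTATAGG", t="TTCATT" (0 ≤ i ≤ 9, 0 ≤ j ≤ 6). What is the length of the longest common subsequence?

3

   ''  T  T  C  A  T  T
''  0  0  0  0  0  0  0
 G  0  0  0  0  0  0  0
 A  0  0  0  0  1  1  1
 G  0  0  0  0  1  1  1
 T  0  1  1  1  1  2  2
 A  0  1  1  1  2  2  2
 T  0  1  2  2  2  3  3
 A  0  1  2  2  3  3  3
 G  0  1  2  2  3  3  3
 G  0  1  2  2  3  3  3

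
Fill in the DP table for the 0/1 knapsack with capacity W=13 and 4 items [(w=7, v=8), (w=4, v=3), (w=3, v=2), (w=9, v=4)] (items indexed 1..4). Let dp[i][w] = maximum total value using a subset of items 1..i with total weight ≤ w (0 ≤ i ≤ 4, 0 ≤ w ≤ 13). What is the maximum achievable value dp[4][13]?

11

i\w   0   1   2   3   4   5   6   7   8   9  10  11  12  13
  0   0   0   0   0   0   0   0   0   0   0   0   0   0   0
  1   0   0   0   0   0   0   0   8   8   8   8   8   8   8
  2   0   0   0   0   3   3   3   8   8   8   8  11  11  11
  3   0   0   0   2   3   3   3   8   8   8  10  11  11  11
  4   0   0   0   2   3   3   3   8   8   8  10  11  11  11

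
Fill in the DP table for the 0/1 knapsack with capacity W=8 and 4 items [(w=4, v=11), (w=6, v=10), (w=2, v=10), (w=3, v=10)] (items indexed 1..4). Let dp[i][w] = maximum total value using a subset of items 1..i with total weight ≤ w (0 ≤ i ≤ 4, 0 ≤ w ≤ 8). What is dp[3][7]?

i\w   0   1   2   3   4   5   6   7   8
  0   0   0   0   0   0   0   0   0   0
  1   0   0   0   0  11  11  11  11  11
  2   0   0   0   0  11  11  11  11  11
  3   0   0  10  10  11  11  21  21  21
  4   0   0  10  10  11  20  21  21  21

21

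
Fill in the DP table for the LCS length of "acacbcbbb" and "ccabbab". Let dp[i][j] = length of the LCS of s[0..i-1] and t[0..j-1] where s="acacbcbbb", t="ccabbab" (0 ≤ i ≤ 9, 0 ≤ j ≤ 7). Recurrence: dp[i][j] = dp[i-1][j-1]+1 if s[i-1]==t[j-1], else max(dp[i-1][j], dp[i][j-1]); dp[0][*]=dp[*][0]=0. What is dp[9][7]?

   ''  c  c  a  b  b  a  b
''  0  0  0  0  0  0  0  0
 a  0  0  0  1  1  1  1  1
 c  0  1  1  1  1  1  1  1
 a  0  1  1  2  2  2  2  2
 c  0  1  2  2  2  2  2  2
 b  0  1  2  2  3  3  3  3
 c  0  1  2  2  3  3  3  3
 b  0  1  2  2  3  4  4  4
 b  0  1  2  2  3  4  4  5
 b  0  1  2  2  3  4  4  5

5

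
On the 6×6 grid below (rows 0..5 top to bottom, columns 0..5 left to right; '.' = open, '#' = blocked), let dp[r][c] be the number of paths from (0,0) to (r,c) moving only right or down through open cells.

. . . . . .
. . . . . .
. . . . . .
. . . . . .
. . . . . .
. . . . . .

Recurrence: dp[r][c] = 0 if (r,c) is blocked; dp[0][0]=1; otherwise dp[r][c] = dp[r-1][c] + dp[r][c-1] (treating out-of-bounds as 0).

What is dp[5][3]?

56

r\c   0   1   2   3   4   5
  0   1   1   1   1   1   1
  1   1   2   3   4   5   6
  2   1   3   6  10  15  21
  3   1   4  10  20  35  56
  4   1   5  15  35  70 126
  5   1   6  21  56 126 252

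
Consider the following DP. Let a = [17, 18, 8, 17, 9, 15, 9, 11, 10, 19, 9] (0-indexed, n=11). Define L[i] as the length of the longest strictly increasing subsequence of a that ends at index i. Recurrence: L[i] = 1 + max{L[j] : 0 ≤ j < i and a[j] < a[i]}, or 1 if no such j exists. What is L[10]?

   i    0    1    2    3    4    5    6    7    8    9   10
a[i]   17   18    8   17    9   15    9   11   10   19    9
L[i]    1    2    1    2    2    3    2    3    3    4    2

2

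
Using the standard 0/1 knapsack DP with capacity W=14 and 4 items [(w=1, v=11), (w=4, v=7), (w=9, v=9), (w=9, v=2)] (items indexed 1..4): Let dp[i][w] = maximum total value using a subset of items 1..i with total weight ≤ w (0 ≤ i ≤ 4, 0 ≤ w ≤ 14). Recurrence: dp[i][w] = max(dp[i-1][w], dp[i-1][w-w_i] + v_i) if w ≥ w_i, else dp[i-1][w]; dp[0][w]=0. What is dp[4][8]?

i\w   0   1   2   3   4   5   6   7   8   9  10  11  12  13  14
  0   0   0   0   0   0   0   0   0   0   0   0   0   0   0   0
  1   0  11  11  11  11  11  11  11  11  11  11  11  11  11  11
  2   0  11  11  11  11  18  18  18  18  18  18  18  18  18  18
  3   0  11  11  11  11  18  18  18  18  18  20  20  20  20  27
  4   0  11  11  11  11  18  18  18  18  18  20  20  20  20  27

18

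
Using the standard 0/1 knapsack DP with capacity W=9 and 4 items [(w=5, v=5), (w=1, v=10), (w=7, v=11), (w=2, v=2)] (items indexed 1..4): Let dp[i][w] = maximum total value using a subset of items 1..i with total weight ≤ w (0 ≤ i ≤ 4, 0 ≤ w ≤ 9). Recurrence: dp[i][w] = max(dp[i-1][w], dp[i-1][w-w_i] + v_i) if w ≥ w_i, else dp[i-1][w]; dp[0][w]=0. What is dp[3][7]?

15

i\w   0   1   2   3   4   5   6   7   8   9
  0   0   0   0   0   0   0   0   0   0   0
  1   0   0   0   0   0   5   5   5   5   5
  2   0  10  10  10  10  10  15  15  15  15
  3   0  10  10  10  10  10  15  15  21  21
  4   0  10  10  12  12  12  15  15  21  21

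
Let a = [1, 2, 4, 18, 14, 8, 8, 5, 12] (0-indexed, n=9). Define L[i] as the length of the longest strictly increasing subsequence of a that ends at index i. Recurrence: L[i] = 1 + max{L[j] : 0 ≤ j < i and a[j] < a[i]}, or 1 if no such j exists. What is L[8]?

   i    0    1    2    3    4    5    6    7    8
a[i]    1    2    4   18   14    8    8    5   12
L[i]    1    2    3    4    4    4    4    4    5

5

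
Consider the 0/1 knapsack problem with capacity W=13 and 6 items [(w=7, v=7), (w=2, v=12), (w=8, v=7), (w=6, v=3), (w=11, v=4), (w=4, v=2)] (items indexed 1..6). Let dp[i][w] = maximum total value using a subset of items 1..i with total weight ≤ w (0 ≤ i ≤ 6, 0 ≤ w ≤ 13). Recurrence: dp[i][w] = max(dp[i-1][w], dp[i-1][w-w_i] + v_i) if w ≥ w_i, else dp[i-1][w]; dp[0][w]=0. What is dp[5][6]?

12

i\w   0   1   2   3   4   5   6   7   8   9  10  11  12  13
  0   0   0   0   0   0   0   0   0   0   0   0   0   0   0
  1   0   0   0   0   0   0   0   7   7   7   7   7   7   7
  2   0   0  12  12  12  12  12  12  12  19  19  19  19  19
  3   0   0  12  12  12  12  12  12  12  19  19  19  19  19
  4   0   0  12  12  12  12  12  12  15  19  19  19  19  19
  5   0   0  12  12  12  12  12  12  15  19  19  19  19  19
  6   0   0  12  12  12  12  14  14  15  19  19  19  19  21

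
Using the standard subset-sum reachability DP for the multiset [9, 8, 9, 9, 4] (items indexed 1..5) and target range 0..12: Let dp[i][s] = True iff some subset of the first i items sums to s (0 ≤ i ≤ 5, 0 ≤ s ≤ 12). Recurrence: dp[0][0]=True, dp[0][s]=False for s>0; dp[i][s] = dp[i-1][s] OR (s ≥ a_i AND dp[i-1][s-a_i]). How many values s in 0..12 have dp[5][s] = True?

i\s   0   1   2   3   4   5   6   7   8   9  10  11  12
  0   T   F   F   F   F   F   F   F   F   F   F   F   F
  1   T   F   F   F   F   F   F   F   F   T   F   F   F
  2   T   F   F   F   F   F   F   F   T   T   F   F   F
  3   T   F   F   F   F   F   F   F   T   T   F   F   F
  4   T   F   F   F   F   F   F   F   T   T   F   F   F
  5   T   F   F   F   T   F   F   F   T   T   F   F   T

5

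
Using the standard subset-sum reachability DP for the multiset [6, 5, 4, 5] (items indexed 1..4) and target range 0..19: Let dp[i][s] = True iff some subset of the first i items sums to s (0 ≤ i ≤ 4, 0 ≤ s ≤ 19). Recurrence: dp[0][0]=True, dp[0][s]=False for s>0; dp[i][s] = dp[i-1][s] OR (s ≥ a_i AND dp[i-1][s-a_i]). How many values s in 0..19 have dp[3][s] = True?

8

i\s   0   1   2   3   4   5   6   7   8   9  10  11  12  13  14  15  16  17  18  19
  0   T   F   F   F   F   F   F   F   F   F   F   F   F   F   F   F   F   F   F   F
  1   T   F   F   F   F   F   T   F   F   F   F   F   F   F   F   F   F   F   F   F
  2   T   F   F   F   F   T   T   F   F   F   F   T   F   F   F   F   F   F   F   F
  3   T   F   F   F   T   T   T   F   F   T   T   T   F   F   F   T   F   F   F   F
  4   T   F   F   F   T   T   T   F   F   T   T   T   F   F   T   T   T   F   F   F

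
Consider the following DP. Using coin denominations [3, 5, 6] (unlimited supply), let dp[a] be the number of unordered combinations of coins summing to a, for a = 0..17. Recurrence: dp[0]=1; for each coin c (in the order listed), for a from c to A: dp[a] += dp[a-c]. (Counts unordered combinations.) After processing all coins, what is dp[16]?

after  coin     0     1     2     3     4     5     6     7     8     9    10    11    12    13    14    15    16    17
          3     1     0     0     1     0     0     1     0     0     1     0     0     1     0     0     1     0     0
          5     1     0     0     1     0     1     1     0     1     1     1     1     1     1     1     2     1     1
          6     1     0     0     1     0     1     2     0     1     2     1     2     3     1     2     4     2     3

2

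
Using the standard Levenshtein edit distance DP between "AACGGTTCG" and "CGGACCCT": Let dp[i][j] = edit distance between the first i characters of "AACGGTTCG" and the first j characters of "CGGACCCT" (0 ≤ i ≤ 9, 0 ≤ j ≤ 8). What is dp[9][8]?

   ''  C  G  G  A  C  C  C  T
''  0  1  2  3  4  5  6  7  8
 A  1  1  2  3  3  4  5  6  7
 A  2  2  2  3  3  4  5  6  7
 C  3  2  3  3  4  3  4  5  6
 G  4  3  2  3  4  4  4  5  6
 G  5  4  3  2  3  4  5  5  6
 T  6  5  4  3  3  4  5  6  5
 T  7  6  5  4  4  4  5  6  6
 C  8  7  6  5  5  4  4  5  6
 G  9  8  7  6  6  5  5  5  6

6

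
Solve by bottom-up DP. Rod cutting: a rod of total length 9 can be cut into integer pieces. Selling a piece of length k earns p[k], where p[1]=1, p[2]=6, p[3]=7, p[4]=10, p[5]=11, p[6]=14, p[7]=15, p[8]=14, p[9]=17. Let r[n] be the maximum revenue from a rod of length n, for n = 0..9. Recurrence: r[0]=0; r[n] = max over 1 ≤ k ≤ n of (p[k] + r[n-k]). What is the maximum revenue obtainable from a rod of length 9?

25

   n    0    1    2    3    4    5    6    7    8    9
r[n]    0    1    6    7   12   13   18   19   24   25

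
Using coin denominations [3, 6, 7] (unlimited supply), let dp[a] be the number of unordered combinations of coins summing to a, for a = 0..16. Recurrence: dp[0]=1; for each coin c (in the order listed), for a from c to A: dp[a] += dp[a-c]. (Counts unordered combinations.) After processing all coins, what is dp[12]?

after  coin     0     1     2     3     4     5     6     7     8     9    10    11    12    13    14    15    16
          3     1     0     0     1     0     0     1     0     0     1     0     0     1     0     0     1     0
          6     1     0     0     1     0     0     2     0     0     2     0     0     3     0     0     3     0
          7     1     0     0     1     0     0     2     1     0     2     1     0     3     2     1     3     2

3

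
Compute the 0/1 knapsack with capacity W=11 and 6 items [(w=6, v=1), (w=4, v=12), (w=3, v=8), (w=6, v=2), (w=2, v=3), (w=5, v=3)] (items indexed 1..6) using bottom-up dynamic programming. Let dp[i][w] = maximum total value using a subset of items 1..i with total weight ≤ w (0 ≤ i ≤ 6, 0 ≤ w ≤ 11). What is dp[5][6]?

15

i\w   0   1   2   3   4   5   6   7   8   9  10  11
  0   0   0   0   0   0   0   0   0   0   0   0   0
  1   0   0   0   0   0   0   1   1   1   1   1   1
  2   0   0   0   0  12  12  12  12  12  12  13  13
  3   0   0   0   8  12  12  12  20  20  20  20  20
  4   0   0   0   8  12  12  12  20  20  20  20  20
  5   0   0   3   8  12  12  15  20  20  23  23  23
  6   0   0   3   8  12  12  15  20  20  23  23  23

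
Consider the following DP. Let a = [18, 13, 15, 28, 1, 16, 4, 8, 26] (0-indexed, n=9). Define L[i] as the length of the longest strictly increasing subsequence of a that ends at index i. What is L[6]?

2

   i    0    1    2    3    4    5    6    7    8
a[i]   18   13   15   28    1   16    4    8   26
L[i]    1    1    2    3    1    3    2    3    4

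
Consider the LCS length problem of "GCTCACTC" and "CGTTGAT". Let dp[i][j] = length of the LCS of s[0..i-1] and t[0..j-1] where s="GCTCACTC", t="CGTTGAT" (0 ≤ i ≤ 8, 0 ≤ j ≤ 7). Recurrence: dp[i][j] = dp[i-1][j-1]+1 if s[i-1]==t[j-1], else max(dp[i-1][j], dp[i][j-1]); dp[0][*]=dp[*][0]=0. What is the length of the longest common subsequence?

4

   ''  C  G  T  T  G  A  T
''  0  0  0  0  0  0  0  0
 G  0  0  1  1  1  1  1  1
 C  0  1  1  1  1  1  1  1
 T  0  1  1  2  2  2  2  2
 C  0  1  1  2  2  2  2  2
 A  0  1  1  2  2  2  3  3
 C  0  1  1  2  2  2  3  3
 T  0  1  1  2  3  3  3  4
 C  0  1  1  2  3  3  3  4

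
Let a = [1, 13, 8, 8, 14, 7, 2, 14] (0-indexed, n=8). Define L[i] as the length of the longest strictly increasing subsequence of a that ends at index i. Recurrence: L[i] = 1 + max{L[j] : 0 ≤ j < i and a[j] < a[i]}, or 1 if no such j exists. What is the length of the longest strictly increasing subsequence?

   i    0    1    2    3    4    5    6    7
a[i]    1   13    8    8   14    7    2   14
L[i]    1    2    2    2    3    2    2    3

3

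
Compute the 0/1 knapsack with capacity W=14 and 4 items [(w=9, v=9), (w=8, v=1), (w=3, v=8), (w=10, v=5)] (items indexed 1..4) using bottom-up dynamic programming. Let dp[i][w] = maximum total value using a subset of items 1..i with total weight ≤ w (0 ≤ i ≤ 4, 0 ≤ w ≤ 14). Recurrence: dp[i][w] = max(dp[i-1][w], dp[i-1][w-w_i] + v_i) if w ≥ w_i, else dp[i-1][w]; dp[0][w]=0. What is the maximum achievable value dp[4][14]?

17

i\w   0   1   2   3   4   5   6   7   8   9  10  11  12  13  14
  0   0   0   0   0   0   0   0   0   0   0   0   0   0   0   0
  1   0   0   0   0   0   0   0   0   0   9   9   9   9   9   9
  2   0   0   0   0   0   0   0   0   1   9   9   9   9   9   9
  3   0   0   0   8   8   8   8   8   8   9   9   9  17  17  17
  4   0   0   0   8   8   8   8   8   8   9   9   9  17  17  17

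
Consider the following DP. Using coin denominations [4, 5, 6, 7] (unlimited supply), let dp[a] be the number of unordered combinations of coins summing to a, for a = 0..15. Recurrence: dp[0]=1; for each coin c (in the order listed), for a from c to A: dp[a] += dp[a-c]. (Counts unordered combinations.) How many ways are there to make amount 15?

after  coin     0     1     2     3     4     5     6     7     8     9    10    11    12    13    14    15
          4     1     0     0     0     1     0     0     0     1     0     0     0     1     0     0     0
          5     1     0     0     0     1     1     0     0     1     1     1     0     1     1     1     1
          6     1     0     0     0     1     1     1     0     1     1     2     1     2     1     2     2
          7     1     0     0     0     1     1     1     1     1     1     2     2     3     2     3     3

3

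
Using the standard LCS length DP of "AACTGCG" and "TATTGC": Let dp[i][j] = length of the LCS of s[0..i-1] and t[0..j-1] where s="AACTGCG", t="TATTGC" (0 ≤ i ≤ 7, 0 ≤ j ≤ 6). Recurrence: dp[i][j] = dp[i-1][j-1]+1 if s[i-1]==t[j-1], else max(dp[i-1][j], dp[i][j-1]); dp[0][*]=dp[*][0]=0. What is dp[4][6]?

2

   ''  T  A  T  T  G  C
''  0  0  0  0  0  0  0
 A  0  0  1  1  1  1  1
 A  0  0  1  1  1  1  1
 C  0  0  1  1  1  1  2
 T  0  1  1  2  2  2  2
 G  0  1  1  2  2  3  3
 C  0  1  1  2  2  3  4
 G  0  1  1  2  2  3  4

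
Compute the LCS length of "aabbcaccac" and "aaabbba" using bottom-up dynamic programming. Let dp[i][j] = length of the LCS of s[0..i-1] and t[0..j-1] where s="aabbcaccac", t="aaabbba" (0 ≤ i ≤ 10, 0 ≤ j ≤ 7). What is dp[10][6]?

   ''  a  a  a  b  b  b  a
''  0  0  0  0  0  0  0  0
 a  0  1  1  1  1  1  1  1
 a  0  1  2  2  2  2  2  2
 b  0  1  2  2  3  3  3  3
 b  0  1  2  2  3  4  4  4
 c  0  1  2  2  3  4  4  4
 a  0  1  2  3  3  4  4  5
 c  0  1  2  3  3  4  4  5
 c  0  1  2  3  3  4  4  5
 a  0  1  2  3  3  4  4  5
 c  0  1  2  3  3  4  4  5

4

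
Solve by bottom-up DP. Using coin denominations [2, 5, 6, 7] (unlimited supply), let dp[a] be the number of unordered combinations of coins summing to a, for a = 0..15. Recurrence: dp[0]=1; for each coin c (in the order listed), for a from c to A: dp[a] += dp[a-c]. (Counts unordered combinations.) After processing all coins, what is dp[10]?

after  coin     0     1     2     3     4     5     6     7     8     9    10    11    12    13    14    15
          2     1     0     1     0     1     0     1     0     1     0     1     0     1     0     1     0
          5     1     0     1     0     1     1     1     1     1     1     2     1     2     1     2     2
          6     1     0     1     0     1     1     2     1     2     1     3     2     4     2     4     3
          7     1     0     1     0     1     1     2     2     2     2     3     3     5     4     6     5

3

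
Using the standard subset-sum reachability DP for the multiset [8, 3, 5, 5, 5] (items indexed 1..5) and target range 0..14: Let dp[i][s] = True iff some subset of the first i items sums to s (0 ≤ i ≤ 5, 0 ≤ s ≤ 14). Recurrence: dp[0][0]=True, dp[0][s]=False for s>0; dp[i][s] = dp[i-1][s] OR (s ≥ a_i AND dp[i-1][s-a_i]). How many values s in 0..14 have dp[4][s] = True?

7

i\s   0   1   2   3   4   5   6   7   8   9  10  11  12  13  14
  0   T   F   F   F   F   F   F   F   F   F   F   F   F   F   F
  1   T   F   F   F   F   F   F   F   T   F   F   F   F   F   F
  2   T   F   F   T   F   F   F   F   T   F   F   T   F   F   F
  3   T   F   F   T   F   T   F   F   T   F   F   T   F   T   F
  4   T   F   F   T   F   T   F   F   T   F   T   T   F   T   F
  5   T   F   F   T   F   T   F   F   T   F   T   T   F   T   F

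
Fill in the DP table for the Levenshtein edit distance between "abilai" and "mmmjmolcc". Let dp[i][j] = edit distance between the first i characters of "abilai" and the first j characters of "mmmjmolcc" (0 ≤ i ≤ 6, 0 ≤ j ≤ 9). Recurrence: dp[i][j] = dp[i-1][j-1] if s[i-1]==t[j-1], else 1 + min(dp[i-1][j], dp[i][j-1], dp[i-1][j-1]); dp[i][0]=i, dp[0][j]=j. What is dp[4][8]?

   ''  m  m  m  j  m  o  l  c  c
''  0  1  2  3  4  5  6  7  8  9
 a  1  1  2  3  4  5  6  7  8  9
 b  2  2  2  3  4  5  6  7  8  9
 i  3  3  3  3  4  5  6  7  8  9
 l  4  4  4  4  4  5  6  6  7  8
 a  5  5  5  5  5  5  6  7  7  8
 i  6  6  6  6  6  6  6  7  8  8

7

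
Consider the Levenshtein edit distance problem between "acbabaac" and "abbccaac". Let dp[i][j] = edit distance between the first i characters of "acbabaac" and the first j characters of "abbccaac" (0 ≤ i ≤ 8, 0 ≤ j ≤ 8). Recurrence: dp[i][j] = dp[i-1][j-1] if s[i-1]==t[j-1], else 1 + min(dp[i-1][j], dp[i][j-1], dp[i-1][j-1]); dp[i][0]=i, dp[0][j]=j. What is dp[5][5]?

   ''  a  b  b  c  c  a  a  c
''  0  1  2  3  4  5  6  7  8
 a  1  0  1  2  3  4  5  6  7
 c  2  1  1  2  2  3  4  5  6
 b  3  2  1  1  2  3  4  5  6
 a  4  3  2  2  2  3  3  4  5
 b  5  4  3  2  3  3  4  4  5
 a  6  5  4  3  3  4  3  4  5
 a  7  6  5  4  4  4  4  3  4
 c  8  7  6  5  4  4  5  4  3

3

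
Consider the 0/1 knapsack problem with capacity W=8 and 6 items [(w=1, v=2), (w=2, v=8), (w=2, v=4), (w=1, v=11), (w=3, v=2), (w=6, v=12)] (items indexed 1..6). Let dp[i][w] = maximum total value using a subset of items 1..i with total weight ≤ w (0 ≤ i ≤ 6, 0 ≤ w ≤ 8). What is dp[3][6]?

i\w   0   1   2   3   4   5   6   7   8
  0   0   0   0   0   0   0   0   0   0
  1   0   2   2   2   2   2   2   2   2
  2   0   2   8  10  10  10  10  10  10
  3   0   2   8  10  12  14  14  14  14
  4   0  11  13  19  21  23  25  25  25
  5   0  11  13  19  21  23  25  25  25
  6   0  11  13  19  21  23  25  25  25

14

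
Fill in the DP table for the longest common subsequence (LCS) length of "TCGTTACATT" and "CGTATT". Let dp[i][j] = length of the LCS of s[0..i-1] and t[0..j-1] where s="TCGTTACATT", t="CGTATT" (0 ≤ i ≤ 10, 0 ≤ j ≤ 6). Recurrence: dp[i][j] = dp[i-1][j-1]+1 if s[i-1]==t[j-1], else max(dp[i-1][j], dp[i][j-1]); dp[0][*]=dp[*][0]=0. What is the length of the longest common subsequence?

6

   ''  C  G  T  A  T  T
''  0  0  0  0  0  0  0
 T  0  0  0  1  1  1  1
 C  0  1  1  1  1  1  1
 G  0  1  2  2  2  2  2
 T  0  1  2  3  3  3  3
 T  0  1  2  3  3  4  4
 A  0  1  2  3  4  4  4
 C  0  1  2  3  4  4  4
 A  0  1  2  3  4  4  4
 T  0  1  2  3  4  5  5
 T  0  1  2  3  4  5  6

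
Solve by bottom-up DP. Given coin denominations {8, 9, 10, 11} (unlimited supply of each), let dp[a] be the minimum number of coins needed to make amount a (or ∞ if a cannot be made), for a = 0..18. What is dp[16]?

 a  0  1  2  3  4  5  6  7  8  9 10 11 12 13 14 15 16 17 18
dp  0  -  -  -  -  -  -  -  1  1  1  1  -  -  -  -  2  2  2
(- denotes ∞ / unreachable)

2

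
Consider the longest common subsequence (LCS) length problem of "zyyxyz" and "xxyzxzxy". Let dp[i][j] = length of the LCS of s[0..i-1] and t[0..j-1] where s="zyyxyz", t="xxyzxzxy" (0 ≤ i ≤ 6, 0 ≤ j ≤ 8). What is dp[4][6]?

2

   ''  x  x  y  z  x  z  x  y
''  0  0  0  0  0  0  0  0  0
 z  0  0  0  0  1  1  1  1  1
 y  0  0  0  1  1  1  1  1  2
 y  0  0  0  1  1  1  1  1  2
 x  0  1  1  1  1  2  2  2  2
 y  0  1  1  2  2  2  2  2  3
 z  0  1  1  2  3  3  3  3  3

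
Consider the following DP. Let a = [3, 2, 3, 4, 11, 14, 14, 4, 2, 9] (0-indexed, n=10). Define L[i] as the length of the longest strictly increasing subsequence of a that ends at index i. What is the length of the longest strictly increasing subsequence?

5

   i    0    1    2    3    4    5    6    7    8    9
a[i]    3    2    3    4   11   14   14    4    2    9
L[i]    1    1    2    3    4    5    5    3    1    4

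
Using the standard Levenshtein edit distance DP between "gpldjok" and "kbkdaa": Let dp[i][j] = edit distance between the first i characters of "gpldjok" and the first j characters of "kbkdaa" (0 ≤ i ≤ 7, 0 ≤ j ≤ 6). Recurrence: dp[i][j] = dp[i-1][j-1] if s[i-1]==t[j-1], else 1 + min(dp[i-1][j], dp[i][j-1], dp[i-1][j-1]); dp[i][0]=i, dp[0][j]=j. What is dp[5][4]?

4

   ''  k  b  k  d  a  a
''  0  1  2  3  4  5  6
 g  1  1  2  3  4  5  6
 p  2  2  2  3  4  5  6
 l  3  3  3  3  4  5  6
 d  4  4  4  4  3  4  5
 j  5  5  5  5  4  4  5
 o  6  6  6  6  5  5  5
 k  7  6  7  6  6  6  6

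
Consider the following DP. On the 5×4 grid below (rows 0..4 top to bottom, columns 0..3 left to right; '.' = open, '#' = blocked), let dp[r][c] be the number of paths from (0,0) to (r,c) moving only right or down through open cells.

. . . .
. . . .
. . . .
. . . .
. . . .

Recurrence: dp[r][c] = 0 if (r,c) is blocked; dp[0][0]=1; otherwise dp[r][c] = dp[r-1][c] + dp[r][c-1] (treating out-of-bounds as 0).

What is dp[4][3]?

r\c   0   1   2   3
  0   1   1   1   1
  1   1   2   3   4
  2   1   3   6  10
  3   1   4  10  20
  4   1   5  15  35

35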